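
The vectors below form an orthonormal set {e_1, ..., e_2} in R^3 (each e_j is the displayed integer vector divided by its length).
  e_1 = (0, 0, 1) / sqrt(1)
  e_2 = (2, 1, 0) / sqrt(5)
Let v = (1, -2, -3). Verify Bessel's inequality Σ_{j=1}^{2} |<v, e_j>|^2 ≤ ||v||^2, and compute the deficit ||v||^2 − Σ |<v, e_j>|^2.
Σ |<v, e_j>|^2 = 9; ||v||^2 = 14; deficit = 5

Write each e_j = u_j / sqrt(<u_j, u_j>) where u_j is the displayed integer vector. Then <v, e_j> = <v, u_j> / sqrt(<u_j, u_j>), so |<v, e_j>|^2 = <v, u_j>^2 / <u_j, u_j>.
Coefficients: <v, e_1> = -3/sqrt(1), <v, e_2> = 0/sqrt(5).
Square and sum: Σ |<v, e_j>|^2 = 9.
Compute ||v||^2 = v·v = 14.
Deficit = 14 − 9 = 5 ≥ 0, confirming Bessel's inequality. (The deficit equals ||v − Σ <v,e_j> e_j||^2, the squared distance from v to span{e_j}.)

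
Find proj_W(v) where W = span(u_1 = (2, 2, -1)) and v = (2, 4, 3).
proj_W(v) = (2, 2, -1)

Set up U = [u_1 | ... | u_1] ∈ R^(3×1). The projector onto W = col(U) is P = U (U^T U)^(-1) U^T.
Compute U^T U =
  [9],
and U^T v = (9).
Solve U^T U · c = U^T v for the coefficients: c = (1). The projection is proj_W(v) = U c.
Check: (v - proj_W(v)) · u_1 = 0  (should be 0).
Result: proj_W(v) = (2, 2, -1).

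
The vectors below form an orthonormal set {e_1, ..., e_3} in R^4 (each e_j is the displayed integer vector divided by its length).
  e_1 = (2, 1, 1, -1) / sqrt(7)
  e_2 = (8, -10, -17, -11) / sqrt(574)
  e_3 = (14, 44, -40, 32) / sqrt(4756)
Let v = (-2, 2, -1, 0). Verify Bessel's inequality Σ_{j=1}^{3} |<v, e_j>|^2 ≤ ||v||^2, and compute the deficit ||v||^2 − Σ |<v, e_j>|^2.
Σ |<v, e_j>|^2 = 233/58; ||v||^2 = 9; deficit = 289/58

Write each e_j = u_j / sqrt(<u_j, u_j>) where u_j is the displayed integer vector. Then <v, e_j> = <v, u_j> / sqrt(<u_j, u_j>), so |<v, e_j>|^2 = <v, u_j>^2 / <u_j, u_j>.
Coefficients: <v, e_1> = -3/sqrt(7), <v, e_2> = -19/sqrt(574), <v, e_3> = 100/sqrt(4756).
Square and sum: Σ |<v, e_j>|^2 = 233/58.
Compute ||v||^2 = v·v = 9.
Deficit = 9 − 233/58 = 289/58 ≥ 0, confirming Bessel's inequality. (The deficit equals ||v − Σ <v,e_j> e_j||^2, the squared distance from v to span{e_j}.)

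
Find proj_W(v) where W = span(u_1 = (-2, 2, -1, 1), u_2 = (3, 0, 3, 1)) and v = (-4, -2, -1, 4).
proj_W(v) = (-20/9, 83/63, -197/126, 5/14)

Set up U = [u_1 | ... | u_2] ∈ R^(4×2). The projector onto W = col(U) is P = U (U^T U)^(-1) U^T.
Compute U^T U =
  [10, -8]
  [-8, 19],
and U^T v = (9, -11).
Solve U^T U · c = U^T v for the coefficients: c = (83/126, -19/63). The projection is proj_W(v) = U c.
Check: (v - proj_W(v)) · u_1 = 0  (should be 0).
Check: (v - proj_W(v)) · u_2 = 0  (should be 0).
Result: proj_W(v) = (-20/9, 83/63, -197/126, 5/14).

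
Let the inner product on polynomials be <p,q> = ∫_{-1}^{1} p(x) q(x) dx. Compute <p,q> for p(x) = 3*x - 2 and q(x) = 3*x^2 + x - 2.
<p,q> = 6

Expand the product: p(x)·q(x) = 9*x^3 - 3*x^2 - 8*x + 4.
∫_{-1}^{1} of each monomial x^k gives [2/(k+1) if k even, 0 if k odd]. Integrating term-by-term (or equivalently evaluating the antiderivative F(x) = 9*x^4/4 - x^3 - 4*x^2 + 4*x at the endpoints):
  F(1) − F(−1) = 5/4 − (-19/4) = 6.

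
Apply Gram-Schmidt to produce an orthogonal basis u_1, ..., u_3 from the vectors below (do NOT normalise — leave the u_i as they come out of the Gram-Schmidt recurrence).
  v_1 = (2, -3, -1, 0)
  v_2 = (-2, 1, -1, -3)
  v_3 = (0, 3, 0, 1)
Orthogonal basis:
  u_1 = (2, -3, -1, 0)
  u_2 = (-8/7, -2/7, -10/7, -3)
  u_3 = (27/29, 57/58, -63/58, 2/29)

Apply the Gram-Schmidt recurrence
  u_1 = v_1
  u_i = v_i − Σ_{j<i} ((v_i · u_j) / (u_j · u_j)) · u_j.

Step by step this gives:
  u_1 = (2, -3, -1, 0)
  u_2 = (-8/7, -2/7, -10/7, -3)
  u_3 = (27/29, 57/58, -63/58, 2/29)

Orthogonality check:
  u_2 · u_1 = 0 (should be 0)
  u_3 · u_1 = 0 (should be 0)
  u_3 · u_2 = 0 (should be 0)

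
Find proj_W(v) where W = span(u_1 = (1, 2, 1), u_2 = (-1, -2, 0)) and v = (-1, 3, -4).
proj_W(v) = (1, 2, -4)

Set up U = [u_1 | ... | u_2] ∈ R^(3×2). The projector onto W = col(U) is P = U (U^T U)^(-1) U^T.
Compute U^T U =
  [6, -5]
  [-5, 5],
and U^T v = (1, -5).
Solve U^T U · c = U^T v for the coefficients: c = (-4, -5). The projection is proj_W(v) = U c.
Check: (v - proj_W(v)) · u_1 = 0  (should be 0).
Check: (v - proj_W(v)) · u_2 = 0  (should be 0).
Result: proj_W(v) = (1, 2, -4).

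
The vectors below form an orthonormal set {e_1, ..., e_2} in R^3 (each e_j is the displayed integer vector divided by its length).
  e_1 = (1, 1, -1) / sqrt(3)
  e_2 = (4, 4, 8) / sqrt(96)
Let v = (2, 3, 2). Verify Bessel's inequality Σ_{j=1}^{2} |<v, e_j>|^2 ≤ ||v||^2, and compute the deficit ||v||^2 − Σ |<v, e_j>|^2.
Σ |<v, e_j>|^2 = 33/2; ||v||^2 = 17; deficit = 1/2

Write each e_j = u_j / sqrt(<u_j, u_j>) where u_j is the displayed integer vector. Then <v, e_j> = <v, u_j> / sqrt(<u_j, u_j>), so |<v, e_j>|^2 = <v, u_j>^2 / <u_j, u_j>.
Coefficients: <v, e_1> = 3/sqrt(3), <v, e_2> = 36/sqrt(96).
Square and sum: Σ |<v, e_j>|^2 = 33/2.
Compute ||v||^2 = v·v = 17.
Deficit = 17 − 33/2 = 1/2 ≥ 0, confirming Bessel's inequality. (The deficit equals ||v − Σ <v,e_j> e_j||^2, the squared distance from v to span{e_j}.)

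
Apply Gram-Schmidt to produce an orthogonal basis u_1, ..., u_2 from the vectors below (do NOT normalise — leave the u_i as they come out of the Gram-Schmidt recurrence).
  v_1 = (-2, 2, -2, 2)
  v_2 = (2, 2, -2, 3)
Orthogonal basis:
  u_1 = (-2, 2, -2, 2)
  u_2 = (13/4, 3/4, -3/4, 7/4)

Apply the Gram-Schmidt recurrence
  u_1 = v_1
  u_i = v_i − Σ_{j<i} ((v_i · u_j) / (u_j · u_j)) · u_j.

Step by step this gives:
  u_1 = (-2, 2, -2, 2)
  u_2 = (13/4, 3/4, -3/4, 7/4)

Orthogonality check:
  u_2 · u_1 = 0 (should be 0)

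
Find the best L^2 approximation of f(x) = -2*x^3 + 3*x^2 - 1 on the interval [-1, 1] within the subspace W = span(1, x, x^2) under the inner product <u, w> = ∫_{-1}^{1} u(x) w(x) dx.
g(x) = 3*x^2 - 6*x/5 - 1

The best approximation g ∈ W is the orthogonal projection of f onto W. Writing g = a_0 + a_1 x + a_2 x^2, the coefficients solve the normal equations G · a = b where
  G_{ij} = <φ_i, φ_j> and b_i = <f, φ_i>, with φ_0 = 1, φ_1 = x, φ_2 = x^2.
G =
  [2, 0, 2/3]
  [0, 2/3, 0]
  [2/3, 0, 2/5],
b = (0, -4/5, 8/15).
Solving gives a_0 = -1, a_1 = -6/5, a_2 = 3, so
  g(x) = 3*x^2 - 6*x/5 - 1.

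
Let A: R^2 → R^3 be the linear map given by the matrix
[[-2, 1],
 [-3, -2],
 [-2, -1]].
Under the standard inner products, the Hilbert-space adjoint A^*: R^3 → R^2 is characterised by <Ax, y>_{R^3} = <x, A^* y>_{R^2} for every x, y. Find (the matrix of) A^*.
A^* = A^T =
[[-2, -3, -2],
 [1, -2, -1]]

For real matrices with standard dot products, the defining identity <Ax, y> = <x, A^* y> gives (Ax)^T y = x^T (A^*) y, i.e. x^T A^T y = x^T (A^*) y. Since this holds for all x, y, we must have A^* = A^T. Therefore
A^* =
[[-2, -3, -2],
 [1, -2, -1]].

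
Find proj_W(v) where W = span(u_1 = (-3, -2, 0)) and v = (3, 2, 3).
proj_W(v) = (3, 2, 0)

Set up U = [u_1 | ... | u_1] ∈ R^(3×1). The projector onto W = col(U) is P = U (U^T U)^(-1) U^T.
Compute U^T U =
  [13],
and U^T v = (-13).
Solve U^T U · c = U^T v for the coefficients: c = (-1). The projection is proj_W(v) = U c.
Check: (v - proj_W(v)) · u_1 = 0  (should be 0).
Result: proj_W(v) = (3, 2, 0).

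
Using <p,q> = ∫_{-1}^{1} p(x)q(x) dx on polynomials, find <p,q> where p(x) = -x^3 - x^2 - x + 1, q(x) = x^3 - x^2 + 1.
<p,q> = 8/21

Expand the product: p(x)·q(x) = -x^6 + x^3 - 2*x^2 - x + 1.
∫_{-1}^{1} of each monomial x^k gives [2/(k+1) if k even, 0 if k odd]. Integrating term-by-term (or equivalently evaluating the antiderivative F(x) = -x^7/7 + x^4/4 - 2*x^3/3 - x^2/2 + x at the endpoints):
  F(1) − F(−1) = -5/84 − (-37/84) = 8/21.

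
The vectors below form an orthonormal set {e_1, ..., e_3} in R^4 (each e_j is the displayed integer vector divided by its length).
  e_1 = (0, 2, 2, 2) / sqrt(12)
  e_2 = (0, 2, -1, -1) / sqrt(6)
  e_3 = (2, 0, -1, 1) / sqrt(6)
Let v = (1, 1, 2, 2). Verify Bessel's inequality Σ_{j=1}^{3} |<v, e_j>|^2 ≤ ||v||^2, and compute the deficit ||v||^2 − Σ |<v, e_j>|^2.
Σ |<v, e_j>|^2 = 29/3; ||v||^2 = 10; deficit = 1/3

Write each e_j = u_j / sqrt(<u_j, u_j>) where u_j is the displayed integer vector. Then <v, e_j> = <v, u_j> / sqrt(<u_j, u_j>), so |<v, e_j>|^2 = <v, u_j>^2 / <u_j, u_j>.
Coefficients: <v, e_1> = 10/sqrt(12), <v, e_2> = -2/sqrt(6), <v, e_3> = 2/sqrt(6).
Square and sum: Σ |<v, e_j>|^2 = 29/3.
Compute ||v||^2 = v·v = 10.
Deficit = 10 − 29/3 = 1/3 ≥ 0, confirming Bessel's inequality. (The deficit equals ||v − Σ <v,e_j> e_j||^2, the squared distance from v to span{e_j}.)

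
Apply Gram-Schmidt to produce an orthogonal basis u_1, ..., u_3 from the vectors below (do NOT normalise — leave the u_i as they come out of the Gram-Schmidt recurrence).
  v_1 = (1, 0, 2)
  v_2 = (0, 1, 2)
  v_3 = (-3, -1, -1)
Orthogonal basis:
  u_1 = (1, 0, 2)
  u_2 = (-4/5, 1, 2/5)
  u_3 = (-14/9, -14/9, 7/9)

Apply the Gram-Schmidt recurrence
  u_1 = v_1
  u_i = v_i − Σ_{j<i} ((v_i · u_j) / (u_j · u_j)) · u_j.

Step by step this gives:
  u_1 = (1, 0, 2)
  u_2 = (-4/5, 1, 2/5)
  u_3 = (-14/9, -14/9, 7/9)

Orthogonality check:
  u_2 · u_1 = 0 (should be 0)
  u_3 · u_1 = 0 (should be 0)
  u_3 · u_2 = 0 (should be 0)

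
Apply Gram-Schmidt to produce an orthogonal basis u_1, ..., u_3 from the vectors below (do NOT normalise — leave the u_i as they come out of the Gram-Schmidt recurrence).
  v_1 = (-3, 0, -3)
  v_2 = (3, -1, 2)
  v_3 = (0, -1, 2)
Orthogonal basis:
  u_1 = (-3, 0, -3)
  u_2 = (1/2, -1, -1/2)
  u_3 = (-1, -1, 1)

Apply the Gram-Schmidt recurrence
  u_1 = v_1
  u_i = v_i − Σ_{j<i} ((v_i · u_j) / (u_j · u_j)) · u_j.

Step by step this gives:
  u_1 = (-3, 0, -3)
  u_2 = (1/2, -1, -1/2)
  u_3 = (-1, -1, 1)

Orthogonality check:
  u_2 · u_1 = 0 (should be 0)
  u_3 · u_1 = 0 (should be 0)
  u_3 · u_2 = 0 (should be 0)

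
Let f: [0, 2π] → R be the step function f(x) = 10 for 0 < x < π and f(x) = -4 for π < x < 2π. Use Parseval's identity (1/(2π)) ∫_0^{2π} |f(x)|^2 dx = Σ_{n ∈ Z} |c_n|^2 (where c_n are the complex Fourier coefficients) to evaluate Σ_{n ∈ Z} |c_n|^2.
Σ |c_n|^2 = 58

Parseval equates the L^2 energy of f (normalised by 1/(2π)) with the ℓ^2 sum of its Fourier coefficients: (1/(2π)) ∫_0^{2π} |f|^2 = Σ |c_n|^2.
Compute the left side: (1/(2π)) [∫_0^π 10^2 dx + ∫_π^{2π} (-4)^2 dx] = (1/(2π)) · (100π + 16π) = (100 + 16)/2 = 58.
So Σ_{n ∈ Z} |c_n|^2 = 58.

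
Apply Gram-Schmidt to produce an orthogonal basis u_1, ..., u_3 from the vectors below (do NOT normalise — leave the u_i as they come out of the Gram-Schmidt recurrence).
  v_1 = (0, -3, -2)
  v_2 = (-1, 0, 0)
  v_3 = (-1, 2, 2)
Orthogonal basis:
  u_1 = (0, -3, -2)
  u_2 = (-1, 0, 0)
  u_3 = (0, -4/13, 6/13)

Apply the Gram-Schmidt recurrence
  u_1 = v_1
  u_i = v_i − Σ_{j<i} ((v_i · u_j) / (u_j · u_j)) · u_j.

Step by step this gives:
  u_1 = (0, -3, -2)
  u_2 = (-1, 0, 0)
  u_3 = (0, -4/13, 6/13)

Orthogonality check:
  u_2 · u_1 = 0 (should be 0)
  u_3 · u_1 = 0 (should be 0)
  u_3 · u_2 = 0 (should be 0)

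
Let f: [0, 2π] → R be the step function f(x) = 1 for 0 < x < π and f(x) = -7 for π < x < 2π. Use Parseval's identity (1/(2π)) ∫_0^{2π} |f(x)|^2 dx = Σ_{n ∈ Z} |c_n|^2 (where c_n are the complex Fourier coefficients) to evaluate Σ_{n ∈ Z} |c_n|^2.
Σ |c_n|^2 = 25

Parseval equates the L^2 energy of f (normalised by 1/(2π)) with the ℓ^2 sum of its Fourier coefficients: (1/(2π)) ∫_0^{2π} |f|^2 = Σ |c_n|^2.
Compute the left side: (1/(2π)) [∫_0^π 1^2 dx + ∫_π^{2π} (-7)^2 dx] = (1/(2π)) · (1π + 49π) = (1 + 49)/2 = 25.
So Σ_{n ∈ Z} |c_n|^2 = 25.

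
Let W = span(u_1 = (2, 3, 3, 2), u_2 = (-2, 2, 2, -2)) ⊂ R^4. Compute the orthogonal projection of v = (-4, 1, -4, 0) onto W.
proj_W(v) = (-2, -3/2, -3/2, -2)

Set up U = [u_1 | ... | u_2] ∈ R^(4×2). The projector onto W = col(U) is P = U (U^T U)^(-1) U^T.
Compute U^T U =
  [26, 4]
  [4, 16],
and U^T v = (-17, 2).
Solve U^T U · c = U^T v for the coefficients: c = (-7/10, 3/10). The projection is proj_W(v) = U c.
Check: (v - proj_W(v)) · u_1 = 0  (should be 0).
Check: (v - proj_W(v)) · u_2 = 0  (should be 0).
Result: proj_W(v) = (-2, -3/2, -3/2, -2).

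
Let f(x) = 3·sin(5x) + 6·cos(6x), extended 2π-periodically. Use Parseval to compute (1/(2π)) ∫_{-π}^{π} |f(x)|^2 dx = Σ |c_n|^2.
Σ |c_n|^2 = 45/2

Expand |f|^2 and use orthogonality of {sin(nx), cos(mx)} on [-π, π]:
  ∫_{-π}^{π} sin(nx)^2 dx = π, ∫ cos(mx)^2 dx = π, and cross terms integrate to 0.
So ∫_{-π}^{π} f(x)^2 dx = 3^2 · π + 6^2 · π = (9 + 36)π.
Divide by 2π: (9 + 36)/2 = 45/2.
By Parseval, this equals Σ |c_n|^2.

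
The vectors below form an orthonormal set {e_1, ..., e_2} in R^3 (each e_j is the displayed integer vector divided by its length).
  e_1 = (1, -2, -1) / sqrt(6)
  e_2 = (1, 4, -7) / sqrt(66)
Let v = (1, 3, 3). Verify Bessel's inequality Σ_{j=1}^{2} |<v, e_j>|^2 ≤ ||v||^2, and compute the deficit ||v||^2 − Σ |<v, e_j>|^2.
Σ |<v, e_j>|^2 = 128/11; ||v||^2 = 19; deficit = 81/11

Write each e_j = u_j / sqrt(<u_j, u_j>) where u_j is the displayed integer vector. Then <v, e_j> = <v, u_j> / sqrt(<u_j, u_j>), so |<v, e_j>|^2 = <v, u_j>^2 / <u_j, u_j>.
Coefficients: <v, e_1> = -8/sqrt(6), <v, e_2> = -8/sqrt(66).
Square and sum: Σ |<v, e_j>|^2 = 128/11.
Compute ||v||^2 = v·v = 19.
Deficit = 19 − 128/11 = 81/11 ≥ 0, confirming Bessel's inequality. (The deficit equals ||v − Σ <v,e_j> e_j||^2, the squared distance from v to span{e_j}.)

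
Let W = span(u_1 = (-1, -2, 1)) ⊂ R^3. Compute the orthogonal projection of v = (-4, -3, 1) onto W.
proj_W(v) = (-11/6, -11/3, 11/6)

Set up U = [u_1 | ... | u_1] ∈ R^(3×1). The projector onto W = col(U) is P = U (U^T U)^(-1) U^T.
Compute U^T U =
  [6],
and U^T v = (11).
Solve U^T U · c = U^T v for the coefficients: c = (11/6). The projection is proj_W(v) = U c.
Check: (v - proj_W(v)) · u_1 = 0  (should be 0).
Result: proj_W(v) = (-11/6, -11/3, 11/6).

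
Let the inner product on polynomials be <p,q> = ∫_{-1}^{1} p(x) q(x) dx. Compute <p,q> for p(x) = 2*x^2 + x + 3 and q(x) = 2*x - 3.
<p,q> = -62/3

Expand the product: p(x)·q(x) = 4*x^3 - 4*x^2 + 3*x - 9.
∫_{-1}^{1} of each monomial x^k gives [2/(k+1) if k even, 0 if k odd]. Integrating term-by-term (or equivalently evaluating the antiderivative F(x) = x^4 - 4*x^3/3 + 3*x^2/2 - 9*x at the endpoints):
  F(1) − F(−1) = -47/6 − (77/6) = -62/3.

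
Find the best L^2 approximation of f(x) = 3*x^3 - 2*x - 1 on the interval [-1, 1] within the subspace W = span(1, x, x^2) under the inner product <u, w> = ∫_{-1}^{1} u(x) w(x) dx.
g(x) = -x/5 - 1

The best approximation g ∈ W is the orthogonal projection of f onto W. Writing g = a_0 + a_1 x + a_2 x^2, the coefficients solve the normal equations G · a = b where
  G_{ij} = <φ_i, φ_j> and b_i = <f, φ_i>, with φ_0 = 1, φ_1 = x, φ_2 = x^2.
G =
  [2, 0, 2/3]
  [0, 2/3, 0]
  [2/3, 0, 2/5],
b = (-2, -2/15, -2/3).
Solving gives a_0 = -1, a_1 = -1/5, a_2 = 0, so
  g(x) = -x/5 - 1.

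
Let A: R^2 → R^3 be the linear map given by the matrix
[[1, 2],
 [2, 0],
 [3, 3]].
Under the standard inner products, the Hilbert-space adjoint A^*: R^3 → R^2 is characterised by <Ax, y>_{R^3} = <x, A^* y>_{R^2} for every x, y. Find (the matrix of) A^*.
A^* = A^T =
[[1, 2, 3],
 [2, 0, 3]]

For real matrices with standard dot products, the defining identity <Ax, y> = <x, A^* y> gives (Ax)^T y = x^T (A^*) y, i.e. x^T A^T y = x^T (A^*) y. Since this holds for all x, y, we must have A^* = A^T. Therefore
A^* =
[[1, 2, 3],
 [2, 0, 3]].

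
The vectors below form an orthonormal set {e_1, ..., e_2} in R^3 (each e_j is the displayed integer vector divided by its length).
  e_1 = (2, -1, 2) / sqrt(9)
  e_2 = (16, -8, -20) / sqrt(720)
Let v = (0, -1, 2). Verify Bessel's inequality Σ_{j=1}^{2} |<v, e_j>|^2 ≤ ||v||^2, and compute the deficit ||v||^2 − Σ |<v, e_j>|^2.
Σ |<v, e_j>|^2 = 21/5; ||v||^2 = 5; deficit = 4/5

Write each e_j = u_j / sqrt(<u_j, u_j>) where u_j is the displayed integer vector. Then <v, e_j> = <v, u_j> / sqrt(<u_j, u_j>), so |<v, e_j>|^2 = <v, u_j>^2 / <u_j, u_j>.
Coefficients: <v, e_1> = 5/sqrt(9), <v, e_2> = -32/sqrt(720).
Square and sum: Σ |<v, e_j>|^2 = 21/5.
Compute ||v||^2 = v·v = 5.
Deficit = 5 − 21/5 = 4/5 ≥ 0, confirming Bessel's inequality. (The deficit equals ||v − Σ <v,e_j> e_j||^2, the squared distance from v to span{e_j}.)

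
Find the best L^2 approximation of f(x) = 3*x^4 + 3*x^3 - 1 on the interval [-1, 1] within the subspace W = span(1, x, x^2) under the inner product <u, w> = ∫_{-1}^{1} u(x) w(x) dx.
g(x) = 18*x^2/7 + 9*x/5 - 44/35

The best approximation g ∈ W is the orthogonal projection of f onto W. Writing g = a_0 + a_1 x + a_2 x^2, the coefficients solve the normal equations G · a = b where
  G_{ij} = <φ_i, φ_j> and b_i = <f, φ_i>, with φ_0 = 1, φ_1 = x, φ_2 = x^2.
G =
  [2, 0, 2/3]
  [0, 2/3, 0]
  [2/3, 0, 2/5],
b = (-4/5, 6/5, 4/21).
Solving gives a_0 = -44/35, a_1 = 9/5, a_2 = 18/7, so
  g(x) = 18*x^2/7 + 9*x/5 - 44/35.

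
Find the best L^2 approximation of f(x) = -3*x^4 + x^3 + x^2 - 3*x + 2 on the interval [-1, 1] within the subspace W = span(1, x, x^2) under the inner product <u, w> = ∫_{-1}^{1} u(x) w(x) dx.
g(x) = -11*x^2/7 - 12*x/5 + 79/35

The best approximation g ∈ W is the orthogonal projection of f onto W. Writing g = a_0 + a_1 x + a_2 x^2, the coefficients solve the normal equations G · a = b where
  G_{ij} = <φ_i, φ_j> and b_i = <f, φ_i>, with φ_0 = 1, φ_1 = x, φ_2 = x^2.
G =
  [2, 0, 2/3]
  [0, 2/3, 0]
  [2/3, 0, 2/5],
b = (52/15, -8/5, 92/105).
Solving gives a_0 = 79/35, a_1 = -12/5, a_2 = -11/7, so
  g(x) = -11*x^2/7 - 12*x/5 + 79/35.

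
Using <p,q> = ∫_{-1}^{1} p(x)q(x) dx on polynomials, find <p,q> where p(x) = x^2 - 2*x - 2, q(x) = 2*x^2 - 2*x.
<p,q> = 4/5

Expand the product: p(x)·q(x) = 2*x^4 - 6*x^3 + 4*x.
∫_{-1}^{1} of each monomial x^k gives [2/(k+1) if k even, 0 if k odd]. Integrating term-by-term (or equivalently evaluating the antiderivative F(x) = 2*x^5/5 - 3*x^4/2 + 2*x^2 at the endpoints):
  F(1) − F(−1) = 9/10 − (1/10) = 4/5.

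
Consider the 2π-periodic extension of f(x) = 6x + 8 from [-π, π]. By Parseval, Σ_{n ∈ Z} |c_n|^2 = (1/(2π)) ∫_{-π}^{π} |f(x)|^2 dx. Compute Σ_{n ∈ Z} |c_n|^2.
Σ |c_n|^2 = 12π^2 + 64

Expand and integrate term by term over [-π, π]:
  ∫ (6x)^2 dx = 36·(2π^3/3); ∫ 2·6·(8)·x dx = 0 (odd integrand); ∫ 8^2 dx = 64·2π.
So (1/(2π)) ∫_{-π}^{π} (6x + 8)^2 dx = 36π^2/3 + 64 = 12π^2 + 64.
Parseval ⇒ Σ |c_n|^2 = 12π^2 + 64.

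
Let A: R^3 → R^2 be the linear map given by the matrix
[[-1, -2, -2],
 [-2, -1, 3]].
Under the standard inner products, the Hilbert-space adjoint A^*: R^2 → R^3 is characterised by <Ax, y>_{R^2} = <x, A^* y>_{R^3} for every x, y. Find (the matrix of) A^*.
A^* = A^T =
[[-1, -2],
 [-2, -1],
 [-2, 3]]

For real matrices with standard dot products, the defining identity <Ax, y> = <x, A^* y> gives (Ax)^T y = x^T (A^*) y, i.e. x^T A^T y = x^T (A^*) y. Since this holds for all x, y, we must have A^* = A^T. Therefore
A^* =
[[-1, -2],
 [-2, -1],
 [-2, 3]].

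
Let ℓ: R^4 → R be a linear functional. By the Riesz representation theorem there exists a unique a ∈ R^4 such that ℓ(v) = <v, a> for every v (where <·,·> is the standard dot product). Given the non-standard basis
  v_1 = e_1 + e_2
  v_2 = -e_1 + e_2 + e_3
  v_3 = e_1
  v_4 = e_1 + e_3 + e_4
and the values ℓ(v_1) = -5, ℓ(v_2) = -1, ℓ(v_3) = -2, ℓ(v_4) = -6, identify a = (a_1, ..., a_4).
a = (-2, -3, 0, -4)

Write a = (a_1, ..., a_4) in the standard basis. For each basis vector v_i, ℓ(v_i) = <v_i, a> is a linear equation in the a_j's. Collect the n equations into a matrix system V a = ℓ, where row i of V is v_i (expressed in the standard basis). Since V is invertible (lower-triangular with 1s on the diagonal, up to permutation), solve by back-substitution:
  V =
[[1, 1, 0, 0],
 [-1, 1, 1, 0],
 [1, 0, 0, 0],
 [1, 0, 1, 1]]
  V a = (-5, -1, -2, -6)
Solving gives a = (-2, -3, 0, -4).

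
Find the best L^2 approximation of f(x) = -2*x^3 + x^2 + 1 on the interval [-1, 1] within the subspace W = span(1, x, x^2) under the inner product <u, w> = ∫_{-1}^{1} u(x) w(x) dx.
g(x) = x^2 - 6*x/5 + 1

The best approximation g ∈ W is the orthogonal projection of f onto W. Writing g = a_0 + a_1 x + a_2 x^2, the coefficients solve the normal equations G · a = b where
  G_{ij} = <φ_i, φ_j> and b_i = <f, φ_i>, with φ_0 = 1, φ_1 = x, φ_2 = x^2.
G =
  [2, 0, 2/3]
  [0, 2/3, 0]
  [2/3, 0, 2/5],
b = (8/3, -4/5, 16/15).
Solving gives a_0 = 1, a_1 = -6/5, a_2 = 1, so
  g(x) = x^2 - 6*x/5 + 1.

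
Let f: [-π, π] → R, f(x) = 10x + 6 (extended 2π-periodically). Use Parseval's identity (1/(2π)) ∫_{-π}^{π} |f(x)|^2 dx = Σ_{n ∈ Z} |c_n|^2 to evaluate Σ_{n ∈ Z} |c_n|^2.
Σ |c_n|^2 = 100π^2/3 + 36

Expand and integrate term by term over [-π, π]:
  ∫ (10x)^2 dx = 100·(2π^3/3); ∫ 2·10·(6)·x dx = 0 (odd integrand); ∫ 6^2 dx = 36·2π.
So (1/(2π)) ∫_{-π}^{π} (10x + 6)^2 dx = 100π^2/3 + 36 = 100π^2/3 + 36.
Parseval ⇒ Σ |c_n|^2 = 100π^2/3 + 36.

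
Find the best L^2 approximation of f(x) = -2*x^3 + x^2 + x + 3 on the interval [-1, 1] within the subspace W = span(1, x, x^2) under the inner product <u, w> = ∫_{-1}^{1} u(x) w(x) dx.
g(x) = x^2 - x/5 + 3

The best approximation g ∈ W is the orthogonal projection of f onto W. Writing g = a_0 + a_1 x + a_2 x^2, the coefficients solve the normal equations G · a = b where
  G_{ij} = <φ_i, φ_j> and b_i = <f, φ_i>, with φ_0 = 1, φ_1 = x, φ_2 = x^2.
G =
  [2, 0, 2/3]
  [0, 2/3, 0]
  [2/3, 0, 2/5],
b = (20/3, -2/15, 12/5).
Solving gives a_0 = 3, a_1 = -1/5, a_2 = 1, so
  g(x) = x^2 - x/5 + 3.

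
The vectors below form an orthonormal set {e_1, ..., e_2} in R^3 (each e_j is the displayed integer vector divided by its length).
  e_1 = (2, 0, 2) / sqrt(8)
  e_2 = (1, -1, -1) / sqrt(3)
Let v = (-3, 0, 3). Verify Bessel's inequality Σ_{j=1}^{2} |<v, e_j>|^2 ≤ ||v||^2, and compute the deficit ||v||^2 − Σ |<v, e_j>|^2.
Σ |<v, e_j>|^2 = 12; ||v||^2 = 18; deficit = 6

Write each e_j = u_j / sqrt(<u_j, u_j>) where u_j is the displayed integer vector. Then <v, e_j> = <v, u_j> / sqrt(<u_j, u_j>), so |<v, e_j>|^2 = <v, u_j>^2 / <u_j, u_j>.
Coefficients: <v, e_1> = 0/sqrt(8), <v, e_2> = -6/sqrt(3).
Square and sum: Σ |<v, e_j>|^2 = 12.
Compute ||v||^2 = v·v = 18.
Deficit = 18 − 12 = 6 ≥ 0, confirming Bessel's inequality. (The deficit equals ||v − Σ <v,e_j> e_j||^2, the squared distance from v to span{e_j}.)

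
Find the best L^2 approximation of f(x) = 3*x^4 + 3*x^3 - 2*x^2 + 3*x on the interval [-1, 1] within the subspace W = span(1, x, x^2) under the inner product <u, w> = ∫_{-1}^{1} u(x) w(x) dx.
g(x) = 4*x^2/7 + 24*x/5 - 9/35

The best approximation g ∈ W is the orthogonal projection of f onto W. Writing g = a_0 + a_1 x + a_2 x^2, the coefficients solve the normal equations G · a = b where
  G_{ij} = <φ_i, φ_j> and b_i = <f, φ_i>, with φ_0 = 1, φ_1 = x, φ_2 = x^2.
G =
  [2, 0, 2/3]
  [0, 2/3, 0]
  [2/3, 0, 2/5],
b = (-2/15, 16/5, 2/35).
Solving gives a_0 = -9/35, a_1 = 24/5, a_2 = 4/7, so
  g(x) = 4*x^2/7 + 24*x/5 - 9/35.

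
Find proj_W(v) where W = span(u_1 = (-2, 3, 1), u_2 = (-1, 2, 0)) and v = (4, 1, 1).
proj_W(v) = (2/3, -2/3, -2/3)

Set up U = [u_1 | ... | u_2] ∈ R^(3×2). The projector onto W = col(U) is P = U (U^T U)^(-1) U^T.
Compute U^T U =
  [14, 8]
  [8, 5],
and U^T v = (-4, -2).
Solve U^T U · c = U^T v for the coefficients: c = (-2/3, 2/3). The projection is proj_W(v) = U c.
Check: (v - proj_W(v)) · u_1 = 0  (should be 0).
Check: (v - proj_W(v)) · u_2 = 0  (should be 0).
Result: proj_W(v) = (2/3, -2/3, -2/3).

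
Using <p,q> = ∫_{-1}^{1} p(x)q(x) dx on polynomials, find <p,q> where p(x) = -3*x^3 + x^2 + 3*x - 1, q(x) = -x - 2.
<p,q> = 28/15

Expand the product: p(x)·q(x) = 3*x^4 + 5*x^3 - 5*x^2 - 5*x + 2.
∫_{-1}^{1} of each monomial x^k gives [2/(k+1) if k even, 0 if k odd]. Integrating term-by-term (or equivalently evaluating the antiderivative F(x) = 3*x^5/5 + 5*x^4/4 - 5*x^3/3 - 5*x^2/2 + 2*x at the endpoints):
  F(1) − F(−1) = -19/60 − (-131/60) = 28/15.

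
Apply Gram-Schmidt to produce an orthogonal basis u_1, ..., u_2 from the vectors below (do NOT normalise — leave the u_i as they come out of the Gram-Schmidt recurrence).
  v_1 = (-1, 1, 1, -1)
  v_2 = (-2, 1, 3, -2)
Orthogonal basis:
  u_1 = (-1, 1, 1, -1)
  u_2 = (0, -1, 1, 0)

Apply the Gram-Schmidt recurrence
  u_1 = v_1
  u_i = v_i − Σ_{j<i} ((v_i · u_j) / (u_j · u_j)) · u_j.

Step by step this gives:
  u_1 = (-1, 1, 1, -1)
  u_2 = (0, -1, 1, 0)

Orthogonality check:
  u_2 · u_1 = 0 (should be 0)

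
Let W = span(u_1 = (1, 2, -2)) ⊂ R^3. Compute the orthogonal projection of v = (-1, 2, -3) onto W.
proj_W(v) = (1, 2, -2)

Set up U = [u_1 | ... | u_1] ∈ R^(3×1). The projector onto W = col(U) is P = U (U^T U)^(-1) U^T.
Compute U^T U =
  [9],
and U^T v = (9).
Solve U^T U · c = U^T v for the coefficients: c = (1). The projection is proj_W(v) = U c.
Check: (v - proj_W(v)) · u_1 = 0  (should be 0).
Result: proj_W(v) = (1, 2, -2).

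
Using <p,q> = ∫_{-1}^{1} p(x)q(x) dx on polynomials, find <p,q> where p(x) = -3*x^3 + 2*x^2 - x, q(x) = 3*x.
<p,q> = -28/5

Expand the product: p(x)·q(x) = -9*x^4 + 6*x^3 - 3*x^2.
∫_{-1}^{1} of each monomial x^k gives [2/(k+1) if k even, 0 if k odd]. Integrating term-by-term (or equivalently evaluating the antiderivative F(x) = -9*x^5/5 + 3*x^4/2 - x^3 at the endpoints):
  F(1) − F(−1) = -13/10 − (43/10) = -28/5.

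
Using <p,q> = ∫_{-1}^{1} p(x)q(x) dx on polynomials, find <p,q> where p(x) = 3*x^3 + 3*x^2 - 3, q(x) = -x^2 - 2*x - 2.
<p,q> = 32/5

Expand the product: p(x)·q(x) = -3*x^5 - 9*x^4 - 12*x^3 - 3*x^2 + 6*x + 6.
∫_{-1}^{1} of each monomial x^k gives [2/(k+1) if k even, 0 if k odd]. Integrating term-by-term (or equivalently evaluating the antiderivative F(x) = -x^6/2 - 9*x^5/5 - 3*x^4 - x^3 + 3*x^2 + 6*x at the endpoints):
  F(1) − F(−1) = 27/10 − (-37/10) = 32/5.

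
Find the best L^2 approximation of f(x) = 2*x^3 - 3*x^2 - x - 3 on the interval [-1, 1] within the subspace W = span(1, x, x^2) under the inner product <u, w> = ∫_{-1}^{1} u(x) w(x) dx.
g(x) = -3*x^2 + x/5 - 3

The best approximation g ∈ W is the orthogonal projection of f onto W. Writing g = a_0 + a_1 x + a_2 x^2, the coefficients solve the normal equations G · a = b where
  G_{ij} = <φ_i, φ_j> and b_i = <f, φ_i>, with φ_0 = 1, φ_1 = x, φ_2 = x^2.
G =
  [2, 0, 2/3]
  [0, 2/3, 0]
  [2/3, 0, 2/5],
b = (-8, 2/15, -16/5).
Solving gives a_0 = -3, a_1 = 1/5, a_2 = -3, so
  g(x) = -3*x^2 + x/5 - 3.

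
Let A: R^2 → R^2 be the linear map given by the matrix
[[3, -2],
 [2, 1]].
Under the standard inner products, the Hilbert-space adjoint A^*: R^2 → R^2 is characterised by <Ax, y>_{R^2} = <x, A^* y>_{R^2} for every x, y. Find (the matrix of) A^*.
A^* = A^T =
[[3, 2],
 [-2, 1]]

For real matrices with standard dot products, the defining identity <Ax, y> = <x, A^* y> gives (Ax)^T y = x^T (A^*) y, i.e. x^T A^T y = x^T (A^*) y. Since this holds for all x, y, we must have A^* = A^T. Therefore
A^* =
[[3, 2],
 [-2, 1]].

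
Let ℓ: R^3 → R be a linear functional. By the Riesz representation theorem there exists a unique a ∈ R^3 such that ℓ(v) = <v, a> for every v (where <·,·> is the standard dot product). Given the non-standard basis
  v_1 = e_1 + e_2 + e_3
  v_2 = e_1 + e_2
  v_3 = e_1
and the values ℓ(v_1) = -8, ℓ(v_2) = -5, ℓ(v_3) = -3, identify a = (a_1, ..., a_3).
a = (-3, -2, -3)

Write a = (a_1, ..., a_3) in the standard basis. For each basis vector v_i, ℓ(v_i) = <v_i, a> is a linear equation in the a_j's. Collect the n equations into a matrix system V a = ℓ, where row i of V is v_i (expressed in the standard basis). Since V is invertible (lower-triangular with 1s on the diagonal, up to permutation), solve by back-substitution:
  V =
[[1, 1, 1],
 [1, 1, 0],
 [1, 0, 0]]
  V a = (-8, -5, -3)
Solving gives a = (-3, -2, -3).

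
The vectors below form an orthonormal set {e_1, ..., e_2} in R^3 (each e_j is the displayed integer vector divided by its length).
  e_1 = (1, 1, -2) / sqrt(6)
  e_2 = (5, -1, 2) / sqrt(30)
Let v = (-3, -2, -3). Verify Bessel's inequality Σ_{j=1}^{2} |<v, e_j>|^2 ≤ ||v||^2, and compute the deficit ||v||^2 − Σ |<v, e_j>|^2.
Σ |<v, e_j>|^2 = 61/5; ||v||^2 = 22; deficit = 49/5

Write each e_j = u_j / sqrt(<u_j, u_j>) where u_j is the displayed integer vector. Then <v, e_j> = <v, u_j> / sqrt(<u_j, u_j>), so |<v, e_j>|^2 = <v, u_j>^2 / <u_j, u_j>.
Coefficients: <v, e_1> = 1/sqrt(6), <v, e_2> = -19/sqrt(30).
Square and sum: Σ |<v, e_j>|^2 = 61/5.
Compute ||v||^2 = v·v = 22.
Deficit = 22 − 61/5 = 49/5 ≥ 0, confirming Bessel's inequality. (The deficit equals ||v − Σ <v,e_j> e_j||^2, the squared distance from v to span{e_j}.)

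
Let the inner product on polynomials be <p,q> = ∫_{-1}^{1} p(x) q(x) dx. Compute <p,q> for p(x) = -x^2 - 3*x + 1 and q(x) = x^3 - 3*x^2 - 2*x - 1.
<p,q> = 2/3

Expand the product: p(x)·q(x) = -x^5 + 12*x^3 + 4*x^2 + x - 1.
∫_{-1}^{1} of each monomial x^k gives [2/(k+1) if k even, 0 if k odd]. Integrating term-by-term (or equivalently evaluating the antiderivative F(x) = -x^6/6 + 3*x^4 + 4*x^3/3 + x^2/2 - x at the endpoints):
  F(1) − F(−1) = 11/3 − (3) = 2/3.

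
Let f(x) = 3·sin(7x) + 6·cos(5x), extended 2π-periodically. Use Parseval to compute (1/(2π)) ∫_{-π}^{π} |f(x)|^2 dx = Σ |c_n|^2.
Σ |c_n|^2 = 45/2

Expand |f|^2 and use orthogonality of {sin(nx), cos(mx)} on [-π, π]:
  ∫_{-π}^{π} sin(nx)^2 dx = π, ∫ cos(mx)^2 dx = π, and cross terms integrate to 0.
So ∫_{-π}^{π} f(x)^2 dx = 3^2 · π + 6^2 · π = (9 + 36)π.
Divide by 2π: (9 + 36)/2 = 45/2.
By Parseval, this equals Σ |c_n|^2.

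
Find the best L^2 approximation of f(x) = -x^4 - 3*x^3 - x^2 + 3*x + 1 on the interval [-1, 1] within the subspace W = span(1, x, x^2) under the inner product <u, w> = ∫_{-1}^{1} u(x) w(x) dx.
g(x) = -13*x^2/7 + 6*x/5 + 38/35

The best approximation g ∈ W is the orthogonal projection of f onto W. Writing g = a_0 + a_1 x + a_2 x^2, the coefficients solve the normal equations G · a = b where
  G_{ij} = <φ_i, φ_j> and b_i = <f, φ_i>, with φ_0 = 1, φ_1 = x, φ_2 = x^2.
G =
  [2, 0, 2/3]
  [0, 2/3, 0]
  [2/3, 0, 2/5],
b = (14/15, 4/5, -2/105).
Solving gives a_0 = 38/35, a_1 = 6/5, a_2 = -13/7, so
  g(x) = -13*x^2/7 + 6*x/5 + 38/35.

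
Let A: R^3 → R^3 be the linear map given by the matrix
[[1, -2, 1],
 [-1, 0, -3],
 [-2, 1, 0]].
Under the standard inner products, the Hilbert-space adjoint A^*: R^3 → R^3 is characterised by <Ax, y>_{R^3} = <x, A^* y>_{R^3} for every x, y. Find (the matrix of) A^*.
A^* = A^T =
[[1, -1, -2],
 [-2, 0, 1],
 [1, -3, 0]]

For real matrices with standard dot products, the defining identity <Ax, y> = <x, A^* y> gives (Ax)^T y = x^T (A^*) y, i.e. x^T A^T y = x^T (A^*) y. Since this holds for all x, y, we must have A^* = A^T. Therefore
A^* =
[[1, -1, -2],
 [-2, 0, 1],
 [1, -3, 0]].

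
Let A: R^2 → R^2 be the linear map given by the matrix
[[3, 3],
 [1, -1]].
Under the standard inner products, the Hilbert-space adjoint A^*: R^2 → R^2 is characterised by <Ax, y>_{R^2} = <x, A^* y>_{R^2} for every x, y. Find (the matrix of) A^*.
A^* = A^T =
[[3, 1],
 [3, -1]]

For real matrices with standard dot products, the defining identity <Ax, y> = <x, A^* y> gives (Ax)^T y = x^T (A^*) y, i.e. x^T A^T y = x^T (A^*) y. Since this holds for all x, y, we must have A^* = A^T. Therefore
A^* =
[[3, 1],
 [3, -1]].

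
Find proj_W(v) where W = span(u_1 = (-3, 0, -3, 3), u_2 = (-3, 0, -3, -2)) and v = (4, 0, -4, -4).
proj_W(v) = (0, 0, 0, -4)

Set up U = [u_1 | ... | u_2] ∈ R^(4×2). The projector onto W = col(U) is P = U (U^T U)^(-1) U^T.
Compute U^T U =
  [27, 12]
  [12, 22],
and U^T v = (-12, 8).
Solve U^T U · c = U^T v for the coefficients: c = (-4/5, 4/5). The projection is proj_W(v) = U c.
Check: (v - proj_W(v)) · u_1 = 0  (should be 0).
Check: (v - proj_W(v)) · u_2 = 0  (should be 0).
Result: proj_W(v) = (0, 0, 0, -4).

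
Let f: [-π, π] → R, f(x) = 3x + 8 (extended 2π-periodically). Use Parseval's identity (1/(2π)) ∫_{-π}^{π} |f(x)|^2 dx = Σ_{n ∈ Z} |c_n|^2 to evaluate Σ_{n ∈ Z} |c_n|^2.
Σ |c_n|^2 = 3π^2 + 64

Expand and integrate term by term over [-π, π]:
  ∫ (3x)^2 dx = 9·(2π^3/3); ∫ 2·3·(8)·x dx = 0 (odd integrand); ∫ 8^2 dx = 64·2π.
So (1/(2π)) ∫_{-π}^{π} (3x + 8)^2 dx = 9π^2/3 + 64 = 3π^2 + 64.
Parseval ⇒ Σ |c_n|^2 = 3π^2 + 64.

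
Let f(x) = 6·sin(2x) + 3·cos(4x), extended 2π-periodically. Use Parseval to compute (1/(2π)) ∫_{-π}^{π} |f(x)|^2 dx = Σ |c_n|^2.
Σ |c_n|^2 = 45/2

Expand |f|^2 and use orthogonality of {sin(nx), cos(mx)} on [-π, π]:
  ∫_{-π}^{π} sin(nx)^2 dx = π, ∫ cos(mx)^2 dx = π, and cross terms integrate to 0.
So ∫_{-π}^{π} f(x)^2 dx = 6^2 · π + 3^2 · π = (36 + 9)π.
Divide by 2π: (36 + 9)/2 = 45/2.
By Parseval, this equals Σ |c_n|^2.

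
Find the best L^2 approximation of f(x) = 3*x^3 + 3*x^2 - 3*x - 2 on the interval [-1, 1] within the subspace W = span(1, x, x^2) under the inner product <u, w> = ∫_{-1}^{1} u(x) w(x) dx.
g(x) = 3*x^2 - 6*x/5 - 2

The best approximation g ∈ W is the orthogonal projection of f onto W. Writing g = a_0 + a_1 x + a_2 x^2, the coefficients solve the normal equations G · a = b where
  G_{ij} = <φ_i, φ_j> and b_i = <f, φ_i>, with φ_0 = 1, φ_1 = x, φ_2 = x^2.
G =
  [2, 0, 2/3]
  [0, 2/3, 0]
  [2/3, 0, 2/5],
b = (-2, -4/5, -2/15).
Solving gives a_0 = -2, a_1 = -6/5, a_2 = 3, so
  g(x) = 3*x^2 - 6*x/5 - 2.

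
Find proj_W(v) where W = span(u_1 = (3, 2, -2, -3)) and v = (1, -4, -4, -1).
proj_W(v) = (9/13, 6/13, -6/13, -9/13)

Set up U = [u_1 | ... | u_1] ∈ R^(4×1). The projector onto W = col(U) is P = U (U^T U)^(-1) U^T.
Compute U^T U =
  [26],
and U^T v = (6).
Solve U^T U · c = U^T v for the coefficients: c = (3/13). The projection is proj_W(v) = U c.
Check: (v - proj_W(v)) · u_1 = 0  (should be 0).
Result: proj_W(v) = (9/13, 6/13, -6/13, -9/13).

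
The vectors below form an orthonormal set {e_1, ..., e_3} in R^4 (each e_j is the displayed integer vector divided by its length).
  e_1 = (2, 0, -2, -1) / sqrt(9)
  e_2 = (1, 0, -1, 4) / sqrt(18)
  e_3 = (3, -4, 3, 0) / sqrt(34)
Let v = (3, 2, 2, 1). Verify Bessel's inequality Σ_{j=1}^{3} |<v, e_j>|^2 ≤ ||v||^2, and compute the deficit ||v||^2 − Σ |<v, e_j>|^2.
Σ |<v, e_j>|^2 = 50/17; ||v||^2 = 18; deficit = 256/17

Write each e_j = u_j / sqrt(<u_j, u_j>) where u_j is the displayed integer vector. Then <v, e_j> = <v, u_j> / sqrt(<u_j, u_j>), so |<v, e_j>|^2 = <v, u_j>^2 / <u_j, u_j>.
Coefficients: <v, e_1> = 1/sqrt(9), <v, e_2> = 5/sqrt(18), <v, e_3> = 7/sqrt(34).
Square and sum: Σ |<v, e_j>|^2 = 50/17.
Compute ||v||^2 = v·v = 18.
Deficit = 18 − 50/17 = 256/17 ≥ 0, confirming Bessel's inequality. (The deficit equals ||v − Σ <v,e_j> e_j||^2, the squared distance from v to span{e_j}.)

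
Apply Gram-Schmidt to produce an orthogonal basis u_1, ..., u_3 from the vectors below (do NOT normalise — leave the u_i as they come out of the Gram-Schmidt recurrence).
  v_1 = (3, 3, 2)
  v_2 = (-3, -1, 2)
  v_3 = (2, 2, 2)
Orthogonal basis:
  u_1 = (3, 3, 2)
  u_2 = (-21/11, 1/11, 30/11)
  u_3 = (8/61, -12/61, 6/61)

Apply the Gram-Schmidt recurrence
  u_1 = v_1
  u_i = v_i − Σ_{j<i} ((v_i · u_j) / (u_j · u_j)) · u_j.

Step by step this gives:
  u_1 = (3, 3, 2)
  u_2 = (-21/11, 1/11, 30/11)
  u_3 = (8/61, -12/61, 6/61)

Orthogonality check:
  u_2 · u_1 = 0 (should be 0)
  u_3 · u_1 = 0 (should be 0)
  u_3 · u_2 = 0 (should be 0)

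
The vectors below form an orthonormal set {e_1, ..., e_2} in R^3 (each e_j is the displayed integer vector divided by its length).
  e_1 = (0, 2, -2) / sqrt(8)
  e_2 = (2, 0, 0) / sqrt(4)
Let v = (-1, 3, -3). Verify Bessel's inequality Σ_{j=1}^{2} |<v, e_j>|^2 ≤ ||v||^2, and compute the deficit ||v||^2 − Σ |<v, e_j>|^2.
Σ |<v, e_j>|^2 = 19; ||v||^2 = 19; deficit = 0

Write each e_j = u_j / sqrt(<u_j, u_j>) where u_j is the displayed integer vector. Then <v, e_j> = <v, u_j> / sqrt(<u_j, u_j>), so |<v, e_j>|^2 = <v, u_j>^2 / <u_j, u_j>.
Coefficients: <v, e_1> = 12/sqrt(8), <v, e_2> = -2/sqrt(4).
Square and sum: Σ |<v, e_j>|^2 = 19.
Compute ||v||^2 = v·v = 19.
Deficit = 19 − 19 = 0 ≥ 0, confirming Bessel's inequality. (The deficit equals ||v − Σ <v,e_j> e_j||^2, the squared distance from v to span{e_j}.)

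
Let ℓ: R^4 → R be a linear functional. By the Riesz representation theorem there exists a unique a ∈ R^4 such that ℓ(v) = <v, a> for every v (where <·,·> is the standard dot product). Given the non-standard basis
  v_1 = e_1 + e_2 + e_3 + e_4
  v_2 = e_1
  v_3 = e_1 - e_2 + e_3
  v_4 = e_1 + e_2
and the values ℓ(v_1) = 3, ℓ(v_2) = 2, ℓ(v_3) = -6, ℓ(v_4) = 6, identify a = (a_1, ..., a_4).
a = (2, 4, -4, 1)

Write a = (a_1, ..., a_4) in the standard basis. For each basis vector v_i, ℓ(v_i) = <v_i, a> is a linear equation in the a_j's. Collect the n equations into a matrix system V a = ℓ, where row i of V is v_i (expressed in the standard basis). Since V is invertible (lower-triangular with 1s on the diagonal, up to permutation), solve by back-substitution:
  V =
[[1, 1, 1, 1],
 [1, 0, 0, 0],
 [1, -1, 1, 0],
 [1, 1, 0, 0]]
  V a = (3, 2, -6, 6)
Solving gives a = (2, 4, -4, 1).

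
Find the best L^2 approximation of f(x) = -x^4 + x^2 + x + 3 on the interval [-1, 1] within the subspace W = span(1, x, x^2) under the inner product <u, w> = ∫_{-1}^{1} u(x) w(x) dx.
g(x) = x^2/7 + x + 108/35

The best approximation g ∈ W is the orthogonal projection of f onto W. Writing g = a_0 + a_1 x + a_2 x^2, the coefficients solve the normal equations G · a = b where
  G_{ij} = <φ_i, φ_j> and b_i = <f, φ_i>, with φ_0 = 1, φ_1 = x, φ_2 = x^2.
G =
  [2, 0, 2/3]
  [0, 2/3, 0]
  [2/3, 0, 2/5],
b = (94/15, 2/3, 74/35).
Solving gives a_0 = 108/35, a_1 = 1, a_2 = 1/7, so
  g(x) = x^2/7 + x + 108/35.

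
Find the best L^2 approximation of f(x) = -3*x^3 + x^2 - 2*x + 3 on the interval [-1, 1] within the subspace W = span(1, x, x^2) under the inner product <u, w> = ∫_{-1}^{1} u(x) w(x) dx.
g(x) = x^2 - 19*x/5 + 3

The best approximation g ∈ W is the orthogonal projection of f onto W. Writing g = a_0 + a_1 x + a_2 x^2, the coefficients solve the normal equations G · a = b where
  G_{ij} = <φ_i, φ_j> and b_i = <f, φ_i>, with φ_0 = 1, φ_1 = x, φ_2 = x^2.
G =
  [2, 0, 2/3]
  [0, 2/3, 0]
  [2/3, 0, 2/5],
b = (20/3, -38/15, 12/5).
Solving gives a_0 = 3, a_1 = -19/5, a_2 = 1, so
  g(x) = x^2 - 19*x/5 + 3.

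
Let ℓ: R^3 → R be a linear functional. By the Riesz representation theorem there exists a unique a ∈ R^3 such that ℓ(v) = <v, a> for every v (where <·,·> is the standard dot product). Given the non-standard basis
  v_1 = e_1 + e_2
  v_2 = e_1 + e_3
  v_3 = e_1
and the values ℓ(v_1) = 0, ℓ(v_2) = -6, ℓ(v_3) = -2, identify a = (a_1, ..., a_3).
a = (-2, 2, -4)

Write a = (a_1, ..., a_3) in the standard basis. For each basis vector v_i, ℓ(v_i) = <v_i, a> is a linear equation in the a_j's. Collect the n equations into a matrix system V a = ℓ, where row i of V is v_i (expressed in the standard basis). Since V is invertible (lower-triangular with 1s on the diagonal, up to permutation), solve by back-substitution:
  V =
[[1, 1, 0],
 [1, 0, 1],
 [1, 0, 0]]
  V a = (0, -6, -2)
Solving gives a = (-2, 2, -4).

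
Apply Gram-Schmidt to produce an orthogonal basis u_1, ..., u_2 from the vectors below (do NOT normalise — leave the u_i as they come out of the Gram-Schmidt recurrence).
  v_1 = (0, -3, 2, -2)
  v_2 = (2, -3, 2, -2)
Orthogonal basis:
  u_1 = (0, -3, 2, -2)
  u_2 = (2, 0, 0, 0)

Apply the Gram-Schmidt recurrence
  u_1 = v_1
  u_i = v_i − Σ_{j<i} ((v_i · u_j) / (u_j · u_j)) · u_j.

Step by step this gives:
  u_1 = (0, -3, 2, -2)
  u_2 = (2, 0, 0, 0)

Orthogonality check:
  u_2 · u_1 = 0 (should be 0)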